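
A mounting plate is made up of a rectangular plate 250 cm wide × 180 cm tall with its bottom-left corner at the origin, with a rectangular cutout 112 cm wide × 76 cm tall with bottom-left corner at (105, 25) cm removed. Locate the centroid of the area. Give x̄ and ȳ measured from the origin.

plate: A = 250 × 180 = 45000.00, centroid at (125.00, 90.00).
hole: A = −(112 × 76) = -8512.00, centroid at (161.00, 63.00).
ΣA = 36488.00 cm²
ΣAx̄ = (45000.00)(125.00) + (-8512.00)(161.00) = 4254568.00 cm³
ΣAȳ = (45000.00)(90.00) + (-8512.00)(63.00) = 3513744.00 cm³
x̄ = 4254568.00 / 36488.00 = 116.60 cm
ȳ = 3513744.00 / 36488.00 = 96.30 cm

x̄ = 116.60 cm, ȳ = 96.30 cm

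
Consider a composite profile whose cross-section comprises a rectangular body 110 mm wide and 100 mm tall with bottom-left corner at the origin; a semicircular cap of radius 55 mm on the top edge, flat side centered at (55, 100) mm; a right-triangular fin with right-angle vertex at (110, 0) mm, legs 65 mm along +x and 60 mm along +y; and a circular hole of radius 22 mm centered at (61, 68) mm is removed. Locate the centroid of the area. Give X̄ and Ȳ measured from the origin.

rectangular body: A = 110 × 100 = 11000.00, centroid at (55.00, 50.00).
semicircular top: A = ½π·55² = 4751.66, centroid at (55.00, 123.34).
triangular fin: A = ½·65·60 = 1950.00, centroid at (131.67, 20.00).
hole: A = −π·22² = -1520.53, centroid at (61.00, 68.00).
ΣA = 16181.13 mm²
ΣAX̄ = (11000.00)(55.00) + (4751.66)(55.00) + (1950.00)(131.67) + (-1520.53)(61.00) = 1030338.86 mm³
ΣAȲ = (11000.00)(50.00) + (4751.66)(123.34) + (1950.00)(20.00) + (-1520.53)(68.00) = 1071686.46 mm³
X̄ = 1030338.86 / 16181.13 = 63.68 mm
Ȳ = 1071686.46 / 16181.13 = 66.23 mm

X̄ = 63.68 mm, Ȳ = 66.23 mm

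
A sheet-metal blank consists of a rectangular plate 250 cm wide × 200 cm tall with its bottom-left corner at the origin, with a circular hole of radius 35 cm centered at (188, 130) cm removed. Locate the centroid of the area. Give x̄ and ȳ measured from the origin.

x̄ = 119.75 cm, ȳ = 97.50 cm

Part | A | x̄ᵢ | ȳᵢ | A·x̄ᵢ | A·ȳᵢ
plate | 50000.00 | 125.00 | 100.00 | 6250000.00 | 5000000.00
hole | -3848.45 | 188.00 | 130.00 | -723508.79 | -500298.63
Σ | 46151.55 |  |  | 5526491.21 | 4499701.37
x̄ = 5526491.21 / 46151.55 = 119.75 cm
ȳ = 4499701.37 / 46151.55 = 97.50 cm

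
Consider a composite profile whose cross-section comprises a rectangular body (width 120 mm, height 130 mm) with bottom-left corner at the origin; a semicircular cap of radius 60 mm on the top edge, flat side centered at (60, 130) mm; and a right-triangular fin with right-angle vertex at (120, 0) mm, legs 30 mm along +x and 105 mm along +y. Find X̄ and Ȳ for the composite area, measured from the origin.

rectangular body: A = 120 × 130 = 15600.00, centroid at (60.00, 65.00).
semicircular top: A = ½π·60² = 5654.87, centroid at (60.00, 155.46).
triangular fin: A = ½·30·105 = 1575.00, centroid at (130.00, 35.00).
ΣA = 22829.87 mm², ΣAX̄ = 1480042.01 mm³, ΣAȲ = 1948257.68 mm³.
X̄ = 1480042.01/22829.87 = 64.83 mm; Ȳ = 1948257.68/22829.87 = 85.34 mm.

X̄ = 64.83 mm, Ȳ = 85.34 mm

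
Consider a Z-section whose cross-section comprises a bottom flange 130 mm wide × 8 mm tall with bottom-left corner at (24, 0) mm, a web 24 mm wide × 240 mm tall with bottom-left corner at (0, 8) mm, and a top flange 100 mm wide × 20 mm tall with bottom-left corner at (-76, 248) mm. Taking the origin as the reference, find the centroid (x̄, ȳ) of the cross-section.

x̄ = 12.46 mm, ȳ = 142.89 mm

Part | A | x̄ᵢ | ȳᵢ | A·x̄ᵢ | A·ȳᵢ
bottom flange | 1040.00 | 89.00 | 4.00 | 92560.00 | 4160.00
web | 5760.00 | 12.00 | 128.00 | 69120.00 | 737280.00
top flange | 2000.00 | -26.00 | 258.00 | -52000.00 | 516000.00
Σ | 8800.00 |  |  | 109680.00 | 1257440.00
x̄ = 109680.00 / 8800.00 = 12.46 mm
ȳ = 1257440.00 / 8800.00 = 142.89 mm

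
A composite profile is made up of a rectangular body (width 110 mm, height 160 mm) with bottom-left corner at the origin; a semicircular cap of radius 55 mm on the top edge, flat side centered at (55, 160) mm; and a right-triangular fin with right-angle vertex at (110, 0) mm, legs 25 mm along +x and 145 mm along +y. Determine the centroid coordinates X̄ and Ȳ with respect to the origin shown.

rectangular body: A = 110 × 160 = 17600.00, centroid at (55.00, 80.00).
semicircular top: A = ½π·55² = 4751.66, centroid at (55.00, 183.34).
triangular fin: A = ½·25·145 = 1812.50, centroid at (118.33, 48.33).
ΣA = 24164.16 mm², ΣAX̄ = 1443820.41 mm³, ΣAȲ = 2366786.26 mm³.
X̄ = 1443820.41/24164.16 = 59.75 mm; Ȳ = 2366786.26/24164.16 = 97.95 mm.

X̄ = 59.75 mm, Ȳ = 97.95 mm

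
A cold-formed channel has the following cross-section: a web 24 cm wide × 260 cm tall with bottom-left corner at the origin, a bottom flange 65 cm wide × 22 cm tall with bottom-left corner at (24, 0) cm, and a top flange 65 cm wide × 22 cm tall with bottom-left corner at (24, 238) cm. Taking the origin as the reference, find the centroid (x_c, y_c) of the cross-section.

x_c = 25.99 cm, y_c = 130.00 cm

web: A = 24 × 260 = 6240.00, centroid at (12.00, 130.00).
bottom flange: A = 65 × 22 = 1430.00, centroid at (56.50, 11.00).
top flange: A = 65 × 22 = 1430.00, centroid at (56.50, 249.00).
ΣA = 9100.00 cm², ΣAx_c = 236470.00 cm³, ΣAy_c = 1183000.00 cm³.
x_c = 236470.00/9100.00 = 25.99 cm; y_c = 1183000.00/9100.00 = 130.00 cm.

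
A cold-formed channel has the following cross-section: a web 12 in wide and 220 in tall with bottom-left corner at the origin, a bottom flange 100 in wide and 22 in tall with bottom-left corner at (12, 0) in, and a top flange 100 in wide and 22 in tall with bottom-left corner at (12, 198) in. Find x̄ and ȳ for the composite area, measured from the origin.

x̄ = 41.00 in, ȳ = 110.00 in

Part | A | x̄ᵢ | ȳᵢ | A·x̄ᵢ | A·ȳᵢ
web | 2640.00 | 6.00 | 110.00 | 15840.00 | 290400.00
bottom flange | 2200.00 | 62.00 | 11.00 | 136400.00 | 24200.00
top flange | 2200.00 | 62.00 | 209.00 | 136400.00 | 459800.00
Σ | 7040.00 |  |  | 288640.00 | 774400.00
x̄ = 288640.00 / 7040.00 = 41.00 in
ȳ = 774400.00 / 7040.00 = 110.00 in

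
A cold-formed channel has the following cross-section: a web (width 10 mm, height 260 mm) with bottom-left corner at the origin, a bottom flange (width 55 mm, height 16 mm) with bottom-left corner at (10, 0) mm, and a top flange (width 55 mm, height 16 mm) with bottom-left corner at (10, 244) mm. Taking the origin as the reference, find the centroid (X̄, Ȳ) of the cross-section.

Part | A | x̄ᵢ | ȳᵢ | A·x̄ᵢ | A·ȳᵢ
web | 2600.00 | 5.00 | 130.00 | 13000.00 | 338000.00
bottom flange | 880.00 | 37.50 | 8.00 | 33000.00 | 7040.00
top flange | 880.00 | 37.50 | 252.00 | 33000.00 | 221760.00
Σ | 4360.00 |  |  | 79000.00 | 566800.00
X̄ = 79000.00 / 4360.00 = 18.12 mm
Ȳ = 566800.00 / 4360.00 = 130.00 mm

X̄ = 18.12 mm, Ȳ = 130.00 mm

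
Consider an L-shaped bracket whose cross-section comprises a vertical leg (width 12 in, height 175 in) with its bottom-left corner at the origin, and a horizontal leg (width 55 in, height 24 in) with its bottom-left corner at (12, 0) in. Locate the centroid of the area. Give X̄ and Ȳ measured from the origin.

vertical leg: A = 12 × 175 = 2100.00, centroid at (6.00, 87.50).
horizontal leg: A = 55 × 24 = 1320.00, centroid at (39.50, 12.00).
ΣA = 3420.00 in²
ΣAX̄ = (2100.00)(6.00) + (1320.00)(39.50) = 64740.00 in³
ΣAȲ = (2100.00)(87.50) + (1320.00)(12.00) = 199590.00 in³
X̄ = 64740.00 / 3420.00 = 18.93 in
Ȳ = 199590.00 / 3420.00 = 58.36 in

X̄ = 18.93 in, Ȳ = 58.36 in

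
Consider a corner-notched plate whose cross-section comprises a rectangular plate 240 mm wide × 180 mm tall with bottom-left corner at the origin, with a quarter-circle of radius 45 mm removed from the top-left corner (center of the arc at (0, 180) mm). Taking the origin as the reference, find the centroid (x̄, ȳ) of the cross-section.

x̄ = 123.86 mm, ȳ = 87.29 mm

plate: A = 240 × 180 = 43200.00, centroid at (120.00, 90.00).
removed quarter-circle: A = −¼π·45² = -1590.43, centroid at (19.10, 160.90).
ΣA = 41609.57 mm²
ΣAx̄ = (43200.00)(120.00) + (-1590.43)(19.10) = 5153625.00 mm³
ΣAȳ = (43200.00)(90.00) + (-1590.43)(160.90) = 3632097.37 mm³
x̄ = 5153625.00 / 41609.57 = 123.86 mm
ȳ = 3632097.37 / 41609.57 = 87.29 mm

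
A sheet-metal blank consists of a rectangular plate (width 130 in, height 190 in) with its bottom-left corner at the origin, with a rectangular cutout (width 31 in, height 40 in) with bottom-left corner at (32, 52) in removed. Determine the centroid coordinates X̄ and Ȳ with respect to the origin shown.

X̄ = 65.92 in, Ȳ = 96.22 in

plate: A = 130 × 190 = 24700.00, centroid at (65.00, 95.00).
hole: A = −(31 × 40) = -1240.00, centroid at (47.50, 72.00).
ΣA = 23460.00 in²
ΣAX̄ = (24700.00)(65.00) + (-1240.00)(47.50) = 1546600.00 in³
ΣAȲ = (24700.00)(95.00) + (-1240.00)(72.00) = 2257220.00 in³
X̄ = 1546600.00 / 23460.00 = 65.92 in
Ȳ = 2257220.00 / 23460.00 = 96.22 in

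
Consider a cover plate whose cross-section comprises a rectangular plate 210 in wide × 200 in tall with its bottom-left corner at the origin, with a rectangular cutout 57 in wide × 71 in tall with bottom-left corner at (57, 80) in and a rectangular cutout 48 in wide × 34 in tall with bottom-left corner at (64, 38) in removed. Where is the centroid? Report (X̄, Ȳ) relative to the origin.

plate: A = 210 × 200 = 42000.00, centroid at (105.00, 100.00).
hole 1: A = −(57 × 71) = -4047.00, centroid at (85.50, 115.50).
hole 2: A = −(48 × 34) = -1632.00, centroid at (88.00, 55.00).
ΣA = 36321.00 in²
ΣAX̄ = (42000.00)(105.00) + (-4047.00)(85.50) + (-1632.00)(88.00) = 3920365.50 in³
ΣAȲ = (42000.00)(100.00) + (-4047.00)(115.50) + (-1632.00)(55.00) = 3642811.50 in³
X̄ = 3920365.50 / 36321.00 = 107.94 in
Ȳ = 3642811.50 / 36321.00 = 100.29 in

X̄ = 107.94 in, Ȳ = 100.29 in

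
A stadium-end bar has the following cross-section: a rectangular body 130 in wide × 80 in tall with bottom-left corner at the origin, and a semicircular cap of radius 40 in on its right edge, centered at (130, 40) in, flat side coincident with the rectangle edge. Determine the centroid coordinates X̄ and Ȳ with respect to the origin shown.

X̄ = 80.95 in, Ȳ = 40.00 in

rectangular body: A = 130 × 80 = 10400.00, centroid at (65.00, 40.00).
semicircular end: A = ½π·40² = 2513.27, centroid at (146.98, 40.00).
ΣA = 12913.27 in², ΣAX̄ = 1045392.30 in³, ΣAȲ = 516530.96 in³.
X̄ = 1045392.30/12913.27 = 80.95 in; Ȳ = 516530.96/12913.27 = 40.00 in.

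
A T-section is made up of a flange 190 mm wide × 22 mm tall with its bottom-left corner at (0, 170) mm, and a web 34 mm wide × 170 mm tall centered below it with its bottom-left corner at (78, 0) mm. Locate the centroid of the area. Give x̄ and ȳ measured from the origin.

x̄ = 95.00 mm, ȳ = 125.29 mm

web: A = 34 × 170 = 5780.00, centroid at (95.00, 85.00).
flange: A = 190 × 22 = 4180.00, centroid at (95.00, 181.00).
ΣA = 9960.00 mm², ΣAx̄ = 946200.00 mm³, ΣAȳ = 1247880.00 mm³.
x̄ = 946200.00/9960.00 = 95.00 mm; ȳ = 1247880.00/9960.00 = 125.29 mm.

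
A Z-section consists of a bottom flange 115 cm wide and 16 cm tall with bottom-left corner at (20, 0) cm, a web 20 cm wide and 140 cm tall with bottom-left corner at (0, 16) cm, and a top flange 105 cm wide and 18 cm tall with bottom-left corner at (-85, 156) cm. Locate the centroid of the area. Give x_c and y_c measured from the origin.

bottom flange: A = 115 × 16 = 1840.00, centroid at (77.50, 8.00).
web: A = 20 × 140 = 2800.00, centroid at (10.00, 86.00).
top flange: A = 105 × 18 = 1890.00, centroid at (-32.50, 165.00).
ΣA = 6530.00 cm²
ΣAx_c = (1840.00)(77.50) + (2800.00)(10.00) + (1890.00)(-32.50) = 109175.00 cm³
ΣAy_c = (1840.00)(8.00) + (2800.00)(86.00) + (1890.00)(165.00) = 567370.00 cm³
x_c = 109175.00 / 6530.00 = 16.72 cm
y_c = 567370.00 / 6530.00 = 86.89 cm

x_c = 16.72 cm, y_c = 86.89 cm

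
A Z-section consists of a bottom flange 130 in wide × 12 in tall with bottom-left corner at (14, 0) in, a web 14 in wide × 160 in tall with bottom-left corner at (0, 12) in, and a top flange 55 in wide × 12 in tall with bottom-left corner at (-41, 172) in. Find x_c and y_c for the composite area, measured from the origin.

x_c = 29.15 in, y_c = 74.65 in

bottom flange: A = 130 × 12 = 1560.00, centroid at (79.00, 6.00).
web: A = 14 × 160 = 2240.00, centroid at (7.00, 92.00).
top flange: A = 55 × 12 = 660.00, centroid at (-13.50, 178.00).
ΣA = 4460.00 in², ΣAx_c = 130010.00 in³, ΣAy_c = 332920.00 in³.
x_c = 130010.00/4460.00 = 29.15 in; y_c = 332920.00/4460.00 = 74.65 in.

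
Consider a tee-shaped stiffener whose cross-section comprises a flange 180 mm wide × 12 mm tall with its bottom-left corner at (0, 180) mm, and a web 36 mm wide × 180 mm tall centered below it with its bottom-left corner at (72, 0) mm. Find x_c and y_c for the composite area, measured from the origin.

x_c = 90.00 mm, y_c = 114.00 mm

web: A = 36 × 180 = 6480.00, centroid at (90.00, 90.00).
flange: A = 180 × 12 = 2160.00, centroid at (90.00, 186.00).
ΣA = 8640.00 mm², ΣAx_c = 777600.00 mm³, ΣAy_c = 984960.00 mm³.
x_c = 777600.00/8640.00 = 90.00 mm; y_c = 984960.00/8640.00 = 114.00 mm.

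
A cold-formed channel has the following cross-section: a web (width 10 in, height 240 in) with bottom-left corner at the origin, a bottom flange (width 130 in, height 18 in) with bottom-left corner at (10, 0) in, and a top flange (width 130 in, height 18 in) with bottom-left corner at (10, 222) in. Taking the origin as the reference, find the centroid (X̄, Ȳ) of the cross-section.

X̄ = 51.27 in, Ȳ = 120.00 in

Part | A | x̄ᵢ | ȳᵢ | A·x̄ᵢ | A·ȳᵢ
web | 2400.00 | 5.00 | 120.00 | 12000.00 | 288000.00
bottom flange | 2340.00 | 75.00 | 9.00 | 175500.00 | 21060.00
top flange | 2340.00 | 75.00 | 231.00 | 175500.00 | 540540.00
Σ | 7080.00 |  |  | 363000.00 | 849600.00
X̄ = 363000.00 / 7080.00 = 51.27 in
Ȳ = 849600.00 / 7080.00 = 120.00 in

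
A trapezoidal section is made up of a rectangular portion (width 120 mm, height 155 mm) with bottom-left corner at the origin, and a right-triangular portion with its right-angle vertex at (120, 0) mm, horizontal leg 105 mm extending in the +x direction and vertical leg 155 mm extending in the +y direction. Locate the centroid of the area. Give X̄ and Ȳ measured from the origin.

rectangular portion: A = 120 × 155 = 18600.00, centroid at (60.00, 77.50).
triangular portion: A = ½·105·155 = 8137.50, centroid at (155.00, 51.67).
ΣA = 26737.50 mm², ΣAX̄ = 2377312.50 mm³, ΣAȲ = 1861937.50 mm³.
X̄ = 2377312.50/26737.50 = 88.91 mm; Ȳ = 1861937.50/26737.50 = 69.64 mm.

X̄ = 88.91 mm, Ȳ = 69.64 mm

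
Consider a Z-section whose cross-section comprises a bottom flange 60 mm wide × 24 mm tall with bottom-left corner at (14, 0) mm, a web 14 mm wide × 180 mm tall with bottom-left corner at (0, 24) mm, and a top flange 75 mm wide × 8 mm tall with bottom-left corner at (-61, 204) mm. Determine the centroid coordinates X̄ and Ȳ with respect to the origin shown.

X̄ = 14.67 mm, Ȳ = 94.16 mm

Part | A | x̄ᵢ | ȳᵢ | A·x̄ᵢ | A·ȳᵢ
bottom flange | 1440.00 | 44.00 | 12.00 | 63360.00 | 17280.00
web | 2520.00 | 7.00 | 114.00 | 17640.00 | 287280.00
top flange | 600.00 | -23.50 | 208.00 | -14100.00 | 124800.00
Σ | 4560.00 |  |  | 66900.00 | 429360.00
X̄ = 66900.00 / 4560.00 = 14.67 mm
Ȳ = 429360.00 / 4560.00 = 94.16 mm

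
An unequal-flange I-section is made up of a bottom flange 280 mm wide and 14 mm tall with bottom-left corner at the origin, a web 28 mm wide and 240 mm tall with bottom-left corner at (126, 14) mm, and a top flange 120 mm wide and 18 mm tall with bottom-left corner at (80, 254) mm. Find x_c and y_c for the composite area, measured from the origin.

bottom flange: A = 280 × 14 = 3920.00, centroid at (140.00, 7.00).
web: A = 28 × 240 = 6720.00, centroid at (140.00, 134.00).
top flange: A = 120 × 18 = 2160.00, centroid at (140.00, 263.00).
ΣA = 12800.00 mm², ΣAx_c = 1792000.00 mm³, ΣAy_c = 1496000.00 mm³.
x_c = 1792000.00/12800.00 = 140.00 mm; y_c = 1496000.00/12800.00 = 116.88 mm.

x_c = 140.00 mm, y_c = 116.88 mm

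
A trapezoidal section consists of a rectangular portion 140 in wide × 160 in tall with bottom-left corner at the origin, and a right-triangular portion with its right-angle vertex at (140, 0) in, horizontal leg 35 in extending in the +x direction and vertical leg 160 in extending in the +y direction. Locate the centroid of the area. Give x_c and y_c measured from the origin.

Part | A | x̄ᵢ | ȳᵢ | A·x̄ᵢ | A·ȳᵢ
rectangular portion | 22400.00 | 70.00 | 80.00 | 1568000.00 | 1792000.00
triangular portion | 2800.00 | 151.67 | 53.33 | 424666.67 | 149333.33
Σ | 25200.00 |  |  | 1992666.67 | 1941333.33
x_c = 1992666.67 / 25200.00 = 79.07 in
y_c = 1941333.33 / 25200.00 = 77.04 in

x_c = 79.07 in, y_c = 77.04 in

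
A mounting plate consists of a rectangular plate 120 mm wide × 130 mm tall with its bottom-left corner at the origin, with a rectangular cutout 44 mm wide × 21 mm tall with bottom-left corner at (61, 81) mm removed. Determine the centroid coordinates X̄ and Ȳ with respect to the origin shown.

plate: A = 120 × 130 = 15600.00, centroid at (60.00, 65.00).
hole: A = −(44 × 21) = -924.00, centroid at (83.00, 91.50).
ΣA = 14676.00 mm², ΣAX̄ = 859308.00 mm³, ΣAȲ = 929454.00 mm³.
X̄ = 859308.00/14676.00 = 58.55 mm; Ȳ = 929454.00/14676.00 = 63.33 mm.

X̄ = 58.55 mm, Ȳ = 63.33 mm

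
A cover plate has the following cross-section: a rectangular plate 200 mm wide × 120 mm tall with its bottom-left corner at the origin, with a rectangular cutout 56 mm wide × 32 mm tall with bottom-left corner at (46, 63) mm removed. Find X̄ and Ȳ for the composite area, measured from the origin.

plate: A = 200 × 120 = 24000.00, centroid at (100.00, 60.00).
hole: A = −(56 × 32) = -1792.00, centroid at (74.00, 79.00).
ΣA = 22208.00 mm², ΣAX̄ = 2267392.00 mm³, ΣAȲ = 1298432.00 mm³.
X̄ = 2267392.00/22208.00 = 102.10 mm; Ȳ = 1298432.00/22208.00 = 58.47 mm.

X̄ = 102.10 mm, Ȳ = 58.47 mm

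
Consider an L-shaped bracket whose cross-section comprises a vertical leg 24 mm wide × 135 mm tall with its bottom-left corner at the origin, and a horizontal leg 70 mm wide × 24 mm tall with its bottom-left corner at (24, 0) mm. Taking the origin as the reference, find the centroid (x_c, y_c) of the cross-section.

x_c = 28.05 mm, y_c = 48.55 mm

vertical leg: A = 24 × 135 = 3240.00, centroid at (12.00, 67.50).
horizontal leg: A = 70 × 24 = 1680.00, centroid at (59.00, 12.00).
ΣA = 4920.00 mm², ΣAx_c = 138000.00 mm³, ΣAy_c = 238860.00 mm³.
x_c = 138000.00/4920.00 = 28.05 mm; y_c = 238860.00/4920.00 = 48.55 mm.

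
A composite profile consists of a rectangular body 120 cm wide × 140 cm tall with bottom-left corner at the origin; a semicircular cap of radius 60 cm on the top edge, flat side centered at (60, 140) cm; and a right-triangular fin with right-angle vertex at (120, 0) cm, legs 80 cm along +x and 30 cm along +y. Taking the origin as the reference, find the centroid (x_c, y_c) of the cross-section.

rectangular body: A = 120 × 140 = 16800.00, centroid at (60.00, 70.00).
semicircular top: A = ½π·60² = 5654.87, centroid at (60.00, 165.46).
triangular fin: A = ½·80·30 = 1200.00, centroid at (146.67, 10.00).
ΣA = 23654.87 cm²
ΣAx_c = (16800.00)(60.00) + (5654.87)(60.00) + (1200.00)(146.67) = 1523292.01 cm³
ΣAy_c = (16800.00)(70.00) + (5654.87)(165.46) + (1200.00)(10.00) = 2123681.35 cm³
x_c = 1523292.01 / 23654.87 = 64.40 cm
y_c = 2123681.35 / 23654.87 = 89.78 cm

x_c = 64.40 cm, y_c = 89.78 cm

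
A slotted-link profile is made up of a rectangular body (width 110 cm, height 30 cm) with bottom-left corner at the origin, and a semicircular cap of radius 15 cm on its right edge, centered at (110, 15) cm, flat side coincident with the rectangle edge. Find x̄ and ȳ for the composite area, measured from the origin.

x̄ = 60.94 cm, ȳ = 15.00 cm

rectangular body: A = 110 × 30 = 3300.00, centroid at (55.00, 15.00).
semicircular end: A = ½π·15² = 353.43, centroid at (116.37, 15.00).
ΣA = 3653.43 cm²
ΣAx̄ = (3300.00)(55.00) + (353.43)(116.37) = 222627.21 cm³
ΣAȳ = (3300.00)(15.00) + (353.43)(15.00) = 54801.44 cm³
x̄ = 222627.21 / 3653.43 = 60.94 cm
ȳ = 54801.44 / 3653.43 = 15.00 cm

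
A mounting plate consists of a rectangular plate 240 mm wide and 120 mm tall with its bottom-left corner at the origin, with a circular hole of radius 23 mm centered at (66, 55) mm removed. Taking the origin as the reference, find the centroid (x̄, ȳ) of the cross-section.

plate: A = 240 × 120 = 28800.00, centroid at (120.00, 60.00).
hole: A = −π·23² = -1661.90, centroid at (66.00, 55.00).
ΣA = 27138.10 mm², ΣAx̄ = 3346314.43 mm³, ΣAȳ = 1636595.36 mm³.
x̄ = 3346314.43/27138.10 = 123.31 mm; ȳ = 1636595.36/27138.10 = 60.31 mm.

x̄ = 123.31 mm, ȳ = 60.31 mm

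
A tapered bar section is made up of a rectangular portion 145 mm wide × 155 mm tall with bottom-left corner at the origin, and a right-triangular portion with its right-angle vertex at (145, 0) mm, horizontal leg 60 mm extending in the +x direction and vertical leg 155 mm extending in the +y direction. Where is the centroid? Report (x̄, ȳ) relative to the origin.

x̄ = 88.36 mm, ȳ = 73.07 mm

rectangular portion: A = 145 × 155 = 22475.00, centroid at (72.50, 77.50).
triangular portion: A = ½·60·155 = 4650.00, centroid at (165.00, 51.67).
ΣA = 27125.00 mm², ΣAx̄ = 2396687.50 mm³, ΣAȳ = 1982062.50 mm³.
x̄ = 2396687.50/27125.00 = 88.36 mm; ȳ = 1982062.50/27125.00 = 73.07 mm.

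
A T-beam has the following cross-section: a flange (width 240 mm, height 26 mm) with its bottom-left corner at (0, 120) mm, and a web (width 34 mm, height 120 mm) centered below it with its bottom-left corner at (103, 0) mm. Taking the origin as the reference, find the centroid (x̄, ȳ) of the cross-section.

web: A = 34 × 120 = 4080.00, centroid at (120.00, 60.00).
flange: A = 240 × 26 = 6240.00, centroid at (120.00, 133.00).
ΣA = 10320.00 mm²
ΣAx̄ = (4080.00)(120.00) + (6240.00)(120.00) = 1238400.00 mm³
ΣAȳ = (4080.00)(60.00) + (6240.00)(133.00) = 1074720.00 mm³
x̄ = 1238400.00 / 10320.00 = 120.00 mm
ȳ = 1074720.00 / 10320.00 = 104.14 mm

x̄ = 120.00 mm, ȳ = 104.14 mm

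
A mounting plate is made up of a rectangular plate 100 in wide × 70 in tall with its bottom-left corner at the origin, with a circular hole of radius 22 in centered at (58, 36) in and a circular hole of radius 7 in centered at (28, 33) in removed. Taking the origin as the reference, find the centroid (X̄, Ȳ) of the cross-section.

plate: A = 100 × 70 = 7000.00, centroid at (50.00, 35.00).
hole 1: A = −π·22² = -1520.53, centroid at (58.00, 36.00).
hole 2: A = −π·7² = -153.94, centroid at (28.00, 33.00).
ΣA = 5325.53 in²
ΣAX̄ = (7000.00)(50.00) + (-1520.53)(58.00) + (-153.94)(28.00) = 257498.95 in³
ΣAȲ = (7000.00)(35.00) + (-1520.53)(36.00) + (-153.94)(33.00) = 185180.93 in³
X̄ = 257498.95 / 5325.53 = 48.35 in
Ȳ = 185180.93 / 5325.53 = 34.77 in

X̄ = 48.35 in, Ȳ = 34.77 in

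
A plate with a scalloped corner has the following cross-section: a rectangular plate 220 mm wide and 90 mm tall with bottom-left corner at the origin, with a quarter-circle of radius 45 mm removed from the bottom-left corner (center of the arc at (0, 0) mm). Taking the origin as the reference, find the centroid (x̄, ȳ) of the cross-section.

x̄ = 117.94 mm, ȳ = 47.26 mm

Part | A | x̄ᵢ | ȳᵢ | A·x̄ᵢ | A·ȳᵢ
plate | 19800.00 | 110.00 | 45.00 | 2178000.00 | 891000.00
removed quarter-circle | -1590.43 | 19.10 | 19.10 | -30375.00 | -30375.00
Σ | 18209.57 |  |  | 2147625.00 | 860625.00
x̄ = 2147625.00 / 18209.57 = 117.94 mm
ȳ = 860625.00 / 18209.57 = 47.26 mm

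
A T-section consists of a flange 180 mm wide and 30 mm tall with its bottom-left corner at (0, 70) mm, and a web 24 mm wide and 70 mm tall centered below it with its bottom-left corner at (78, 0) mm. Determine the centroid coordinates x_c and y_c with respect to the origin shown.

x_c = 90.00 mm, y_c = 73.14 mm

Part | A | x̄ᵢ | ȳᵢ | A·x̄ᵢ | A·ȳᵢ
web | 1680.00 | 90.00 | 35.00 | 151200.00 | 58800.00
flange | 5400.00 | 90.00 | 85.00 | 486000.00 | 459000.00
Σ | 7080.00 |  |  | 637200.00 | 517800.00
x_c = 637200.00 / 7080.00 = 90.00 mm
y_c = 517800.00 / 7080.00 = 73.14 mm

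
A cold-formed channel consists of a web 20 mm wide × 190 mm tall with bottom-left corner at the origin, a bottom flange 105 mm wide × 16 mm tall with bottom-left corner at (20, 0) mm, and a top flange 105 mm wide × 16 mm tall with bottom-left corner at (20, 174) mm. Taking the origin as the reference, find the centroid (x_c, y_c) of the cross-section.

web: A = 20 × 190 = 3800.00, centroid at (10.00, 95.00).
bottom flange: A = 105 × 16 = 1680.00, centroid at (72.50, 8.00).
top flange: A = 105 × 16 = 1680.00, centroid at (72.50, 182.00).
ΣA = 7160.00 mm²
ΣAx_c = (3800.00)(10.00) + (1680.00)(72.50) + (1680.00)(72.50) = 281600.00 mm³
ΣAy_c = (3800.00)(95.00) + (1680.00)(8.00) + (1680.00)(182.00) = 680200.00 mm³
x_c = 281600.00 / 7160.00 = 39.33 mm
y_c = 680200.00 / 7160.00 = 95.00 mm

x_c = 39.33 mm, y_c = 95.00 mm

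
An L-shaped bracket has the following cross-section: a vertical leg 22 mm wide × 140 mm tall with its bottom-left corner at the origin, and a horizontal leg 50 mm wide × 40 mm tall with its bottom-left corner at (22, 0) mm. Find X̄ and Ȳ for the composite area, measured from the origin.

X̄ = 25.17 mm, Ȳ = 50.31 mm

vertical leg: A = 22 × 140 = 3080.00, centroid at (11.00, 70.00).
horizontal leg: A = 50 × 40 = 2000.00, centroid at (47.00, 20.00).
ΣA = 5080.00 mm², ΣAX̄ = 127880.00 mm³, ΣAȲ = 255600.00 mm³.
X̄ = 127880.00/5080.00 = 25.17 mm; Ȳ = 255600.00/5080.00 = 50.31 mm.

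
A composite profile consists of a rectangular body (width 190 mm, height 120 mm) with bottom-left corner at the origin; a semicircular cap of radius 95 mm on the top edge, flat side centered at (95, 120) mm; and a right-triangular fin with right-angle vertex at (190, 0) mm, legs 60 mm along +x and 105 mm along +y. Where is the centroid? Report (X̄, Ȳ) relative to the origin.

X̄ = 104.03 mm, Ȳ = 93.48 mm

Part | A | x̄ᵢ | ȳᵢ | A·x̄ᵢ | A·ȳᵢ
rectangular body | 22800.00 | 95.00 | 60.00 | 2166000.00 | 1368000.00
semicircular top | 14176.44 | 95.00 | 160.32 | 1346761.50 | 2272755.76
triangular fin | 3150.00 | 210.00 | 35.00 | 661500.00 | 110250.00
Σ | 40126.44 |  |  | 4174261.50 | 3751005.76
X̄ = 4174261.50 / 40126.44 = 104.03 mm
Ȳ = 3751005.76 / 40126.44 = 93.48 mm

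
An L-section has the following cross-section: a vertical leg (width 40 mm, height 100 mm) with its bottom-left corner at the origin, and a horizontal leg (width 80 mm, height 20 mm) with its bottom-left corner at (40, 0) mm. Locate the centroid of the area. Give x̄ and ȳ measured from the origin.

x̄ = 37.14 mm, ȳ = 38.57 mm

vertical leg: A = 40 × 100 = 4000.00, centroid at (20.00, 50.00).
horizontal leg: A = 80 × 20 = 1600.00, centroid at (80.00, 10.00).
ΣA = 5600.00 mm²
ΣAx̄ = (4000.00)(20.00) + (1600.00)(80.00) = 208000.00 mm³
ΣAȳ = (4000.00)(50.00) + (1600.00)(10.00) = 216000.00 mm³
x̄ = 208000.00 / 5600.00 = 37.14 mm
ȳ = 216000.00 / 5600.00 = 38.57 mm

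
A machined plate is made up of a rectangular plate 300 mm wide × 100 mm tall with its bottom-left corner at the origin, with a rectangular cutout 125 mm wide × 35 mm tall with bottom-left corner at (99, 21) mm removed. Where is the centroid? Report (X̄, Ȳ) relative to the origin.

plate: A = 300 × 100 = 30000.00, centroid at (150.00, 50.00).
hole: A = −(125 × 35) = -4375.00, centroid at (161.50, 38.50).
ΣA = 25625.00 mm², ΣAX̄ = 3793437.50 mm³, ΣAȲ = 1331562.50 mm³.
X̄ = 3793437.50/25625.00 = 148.04 mm; Ȳ = 1331562.50/25625.00 = 51.96 mm.

X̄ = 148.04 mm, Ȳ = 51.96 mm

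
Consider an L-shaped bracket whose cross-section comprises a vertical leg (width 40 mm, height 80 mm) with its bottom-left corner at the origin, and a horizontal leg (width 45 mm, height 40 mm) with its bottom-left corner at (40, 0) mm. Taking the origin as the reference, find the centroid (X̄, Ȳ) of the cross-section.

vertical leg: A = 40 × 80 = 3200.00, centroid at (20.00, 40.00).
horizontal leg: A = 45 × 40 = 1800.00, centroid at (62.50, 20.00).
ΣA = 5000.00 mm²
ΣAX̄ = (3200.00)(20.00) + (1800.00)(62.50) = 176500.00 mm³
ΣAȲ = (3200.00)(40.00) + (1800.00)(20.00) = 164000.00 mm³
X̄ = 176500.00 / 5000.00 = 35.30 mm
Ȳ = 164000.00 / 5000.00 = 32.80 mm

X̄ = 35.30 mm, Ȳ = 32.80 mm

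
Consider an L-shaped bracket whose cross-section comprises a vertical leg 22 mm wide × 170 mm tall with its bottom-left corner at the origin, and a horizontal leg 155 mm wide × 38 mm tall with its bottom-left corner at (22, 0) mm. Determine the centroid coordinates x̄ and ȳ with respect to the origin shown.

x̄ = 65.13 mm, ȳ = 44.63 mm

vertical leg: A = 22 × 170 = 3740.00, centroid at (11.00, 85.00).
horizontal leg: A = 155 × 38 = 5890.00, centroid at (99.50, 19.00).
ΣA = 9630.00 mm², ΣAx̄ = 627195.00 mm³, ΣAȳ = 429810.00 mm³.
x̄ = 627195.00/9630.00 = 65.13 mm; ȳ = 429810.00/9630.00 = 44.63 mm.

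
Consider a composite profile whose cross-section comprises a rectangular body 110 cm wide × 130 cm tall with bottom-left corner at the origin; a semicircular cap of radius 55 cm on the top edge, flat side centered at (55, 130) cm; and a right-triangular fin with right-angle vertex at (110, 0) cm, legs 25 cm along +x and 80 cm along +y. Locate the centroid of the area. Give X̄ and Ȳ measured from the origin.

rectangular body: A = 110 × 130 = 14300.00, centroid at (55.00, 65.00).
semicircular top: A = ½π·55² = 4751.66, centroid at (55.00, 153.34).
triangular fin: A = ½·25·80 = 1000.00, centroid at (118.33, 26.67).
ΣA = 20051.66 cm², ΣAX̄ = 1166174.57 cm³, ΣAȲ = 1684798.99 cm³.
X̄ = 1166174.57/20051.66 = 58.16 cm; Ȳ = 1684798.99/20051.66 = 84.02 cm.

X̄ = 58.16 cm, Ȳ = 84.02 cm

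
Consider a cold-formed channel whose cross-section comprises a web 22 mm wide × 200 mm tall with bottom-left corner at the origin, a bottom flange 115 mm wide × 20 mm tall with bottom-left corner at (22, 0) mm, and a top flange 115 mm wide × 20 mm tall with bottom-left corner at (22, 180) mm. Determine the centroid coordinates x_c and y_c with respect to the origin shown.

x_c = 46.01 mm, y_c = 100.00 mm

web: A = 22 × 200 = 4400.00, centroid at (11.00, 100.00).
bottom flange: A = 115 × 20 = 2300.00, centroid at (79.50, 10.00).
top flange: A = 115 × 20 = 2300.00, centroid at (79.50, 190.00).
ΣA = 9000.00 mm², ΣAx_c = 414100.00 mm³, ΣAy_c = 900000.00 mm³.
x_c = 414100.00/9000.00 = 46.01 mm; y_c = 900000.00/9000.00 = 100.00 mm.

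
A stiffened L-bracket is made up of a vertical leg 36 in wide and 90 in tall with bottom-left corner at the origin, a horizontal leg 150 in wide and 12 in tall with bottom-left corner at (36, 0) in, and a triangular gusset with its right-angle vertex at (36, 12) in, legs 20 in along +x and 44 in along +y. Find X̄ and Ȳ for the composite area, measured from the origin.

X̄ = 50.53 in, Ȳ = 30.72 in

vertical leg: A = 36 × 90 = 3240.00, centroid at (18.00, 45.00).
horizontal leg: A = 150 × 12 = 1800.00, centroid at (111.00, 6.00).
gusset: A = ½·20·44 = 440.00, centroid at (42.67, 26.67).
ΣA = 5480.00 in², ΣAX̄ = 276893.33 in³, ΣAȲ = 168333.33 in³.
X̄ = 276893.33/5480.00 = 50.53 in; Ȳ = 168333.33/5480.00 = 30.72 in.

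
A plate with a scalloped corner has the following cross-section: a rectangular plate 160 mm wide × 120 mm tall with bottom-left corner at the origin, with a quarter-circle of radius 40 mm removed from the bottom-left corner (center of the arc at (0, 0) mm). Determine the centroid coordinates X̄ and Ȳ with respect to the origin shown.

X̄ = 84.41 mm, Ȳ = 63.01 mm

Part | A | x̄ᵢ | ȳᵢ | A·x̄ᵢ | A·ȳᵢ
plate | 19200.00 | 80.00 | 60.00 | 1536000.00 | 1152000.00
removed quarter-circle | -1256.64 | 16.98 | 16.98 | -21333.33 | -21333.33
Σ | 17943.36 |  |  | 1514666.67 | 1130666.67
X̄ = 1514666.67 / 17943.36 = 84.41 mm
Ȳ = 1130666.67 / 17943.36 = 63.01 mm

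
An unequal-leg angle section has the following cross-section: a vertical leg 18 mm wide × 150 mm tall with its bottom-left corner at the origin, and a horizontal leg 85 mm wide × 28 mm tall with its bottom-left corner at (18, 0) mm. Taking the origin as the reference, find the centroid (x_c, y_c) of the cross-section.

x_c = 33.13 mm, y_c = 46.42 mm

Part | A | x̄ᵢ | ȳᵢ | A·x̄ᵢ | A·ȳᵢ
vertical leg | 2700.00 | 9.00 | 75.00 | 24300.00 | 202500.00
horizontal leg | 2380.00 | 60.50 | 14.00 | 143990.00 | 33320.00
Σ | 5080.00 |  |  | 168290.00 | 235820.00
x_c = 168290.00 / 5080.00 = 33.13 mm
y_c = 235820.00 / 5080.00 = 46.42 mm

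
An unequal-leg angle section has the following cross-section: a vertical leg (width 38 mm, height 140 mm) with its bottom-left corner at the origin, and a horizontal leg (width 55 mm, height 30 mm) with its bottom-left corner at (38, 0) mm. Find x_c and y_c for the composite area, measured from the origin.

vertical leg: A = 38 × 140 = 5320.00, centroid at (19.00, 70.00).
horizontal leg: A = 55 × 30 = 1650.00, centroid at (65.50, 15.00).
ΣA = 6970.00 mm², ΣAx_c = 209155.00 mm³, ΣAy_c = 397150.00 mm³.
x_c = 209155.00/6970.00 = 30.01 mm; y_c = 397150.00/6970.00 = 56.98 mm.

x_c = 30.01 mm, y_c = 56.98 mm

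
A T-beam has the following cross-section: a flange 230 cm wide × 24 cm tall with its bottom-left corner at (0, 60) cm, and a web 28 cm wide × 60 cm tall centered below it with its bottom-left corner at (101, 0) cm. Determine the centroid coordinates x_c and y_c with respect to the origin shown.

Part | A | x̄ᵢ | ȳᵢ | A·x̄ᵢ | A·ȳᵢ
web | 1680.00 | 115.00 | 30.00 | 193200.00 | 50400.00
flange | 5520.00 | 115.00 | 72.00 | 634800.00 | 397440.00
Σ | 7200.00 |  |  | 828000.00 | 447840.00
x_c = 828000.00 / 7200.00 = 115.00 cm
y_c = 447840.00 / 7200.00 = 62.20 cm

x_c = 115.00 cm, y_c = 62.20 cm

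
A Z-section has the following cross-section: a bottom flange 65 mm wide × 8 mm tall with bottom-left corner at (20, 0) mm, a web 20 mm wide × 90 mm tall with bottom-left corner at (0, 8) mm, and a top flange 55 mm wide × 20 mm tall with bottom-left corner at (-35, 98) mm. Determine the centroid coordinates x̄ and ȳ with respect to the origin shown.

bottom flange: A = 65 × 8 = 520.00, centroid at (52.50, 4.00).
web: A = 20 × 90 = 1800.00, centroid at (10.00, 53.00).
top flange: A = 55 × 20 = 1100.00, centroid at (-7.50, 108.00).
ΣA = 3420.00 mm²
ΣAx̄ = (520.00)(52.50) + (1800.00)(10.00) + (1100.00)(-7.50) = 37050.00 mm³
ΣAȳ = (520.00)(4.00) + (1800.00)(53.00) + (1100.00)(108.00) = 216280.00 mm³
x̄ = 37050.00 / 3420.00 = 10.83 mm
ȳ = 216280.00 / 3420.00 = 63.24 mm

x̄ = 10.83 mm, ȳ = 63.24 mm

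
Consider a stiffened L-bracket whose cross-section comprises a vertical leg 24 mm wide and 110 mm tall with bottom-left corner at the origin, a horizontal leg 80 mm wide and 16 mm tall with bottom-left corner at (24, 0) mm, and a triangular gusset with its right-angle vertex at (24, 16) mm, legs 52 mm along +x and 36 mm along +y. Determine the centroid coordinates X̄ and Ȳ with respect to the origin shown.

Part | A | x̄ᵢ | ȳᵢ | A·x̄ᵢ | A·ȳᵢ
vertical leg | 2640.00 | 12.00 | 55.00 | 31680.00 | 145200.00
horizontal leg | 1280.00 | 64.00 | 8.00 | 81920.00 | 10240.00
gusset | 936.00 | 41.33 | 28.00 | 38688.00 | 26208.00
Σ | 4856.00 |  |  | 152288.00 | 181648.00
X̄ = 152288.00 / 4856.00 = 31.36 mm
Ȳ = 181648.00 / 4856.00 = 37.41 mm

X̄ = 31.36 mm, Ȳ = 37.41 mm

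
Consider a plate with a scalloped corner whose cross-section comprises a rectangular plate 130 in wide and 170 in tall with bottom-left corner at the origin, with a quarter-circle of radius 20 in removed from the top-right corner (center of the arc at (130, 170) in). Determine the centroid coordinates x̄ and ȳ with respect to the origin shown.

plate: A = 130 × 170 = 22100.00, centroid at (65.00, 85.00).
removed quarter-circle: A = −¼π·20² = -314.16, centroid at (121.51, 161.51).
ΣA = 21785.84 in², ΣAx̄ = 1398325.96 in³, ΣAȳ = 1827759.59 in³.
x̄ = 1398325.96/21785.84 = 64.19 in; ȳ = 1827759.59/21785.84 = 83.90 in.

x̄ = 64.19 in, ȳ = 83.90 in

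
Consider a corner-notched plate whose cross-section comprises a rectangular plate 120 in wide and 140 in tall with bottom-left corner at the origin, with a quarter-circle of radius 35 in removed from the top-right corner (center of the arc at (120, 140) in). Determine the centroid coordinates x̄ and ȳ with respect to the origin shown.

x̄ = 57.26 in, ȳ = 66.65 in

plate: A = 120 × 140 = 16800.00, centroid at (60.00, 70.00).
removed quarter-circle: A = −¼π·35² = -962.11, centroid at (105.15, 125.15).
ΣA = 15837.89 in², ΣAx̄ = 906838.14 in³, ΣAȳ = 1055595.88 in³.
x̄ = 906838.14/15837.89 = 57.26 in; ȳ = 1055595.88/15837.89 = 66.65 in.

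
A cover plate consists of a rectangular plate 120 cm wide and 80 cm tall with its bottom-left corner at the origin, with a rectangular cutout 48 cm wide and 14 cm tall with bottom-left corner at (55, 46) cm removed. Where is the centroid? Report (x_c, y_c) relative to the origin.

Part | A | x̄ᵢ | ȳᵢ | A·x̄ᵢ | A·ȳᵢ
plate | 9600.00 | 60.00 | 40.00 | 576000.00 | 384000.00
hole | -672.00 | 79.00 | 53.00 | -53088.00 | -35616.00
Σ | 8928.00 |  |  | 522912.00 | 348384.00
x_c = 522912.00 / 8928.00 = 58.57 cm
y_c = 348384.00 / 8928.00 = 39.02 cm

x_c = 58.57 cm, y_c = 39.02 cm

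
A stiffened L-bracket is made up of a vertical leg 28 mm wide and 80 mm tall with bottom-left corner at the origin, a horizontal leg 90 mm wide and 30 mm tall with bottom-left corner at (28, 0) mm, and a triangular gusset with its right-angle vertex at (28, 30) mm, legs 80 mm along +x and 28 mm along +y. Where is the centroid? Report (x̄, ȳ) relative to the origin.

x̄ = 47.80 mm, ȳ = 28.74 mm

vertical leg: A = 28 × 80 = 2240.00, centroid at (14.00, 40.00).
horizontal leg: A = 90 × 30 = 2700.00, centroid at (73.00, 15.00).
gusset: A = ½·80·28 = 1120.00, centroid at (54.67, 39.33).
ΣA = 6060.00 mm²
ΣAx̄ = (2240.00)(14.00) + (2700.00)(73.00) + (1120.00)(54.67) = 289686.67 mm³
ΣAȳ = (2240.00)(40.00) + (2700.00)(15.00) + (1120.00)(39.33) = 174153.33 mm³
x̄ = 289686.67 / 6060.00 = 47.80 mm
ȳ = 174153.33 / 6060.00 = 28.74 mm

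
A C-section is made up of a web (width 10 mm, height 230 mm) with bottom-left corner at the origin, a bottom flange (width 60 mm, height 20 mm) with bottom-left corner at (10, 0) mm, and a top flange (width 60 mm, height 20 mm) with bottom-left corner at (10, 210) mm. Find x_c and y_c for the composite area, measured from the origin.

web: A = 10 × 230 = 2300.00, centroid at (5.00, 115.00).
bottom flange: A = 60 × 20 = 1200.00, centroid at (40.00, 10.00).
top flange: A = 60 × 20 = 1200.00, centroid at (40.00, 220.00).
ΣA = 4700.00 mm²
ΣAx_c = (2300.00)(5.00) + (1200.00)(40.00) + (1200.00)(40.00) = 107500.00 mm³
ΣAy_c = (2300.00)(115.00) + (1200.00)(10.00) + (1200.00)(220.00) = 540500.00 mm³
x_c = 107500.00 / 4700.00 = 22.87 mm
y_c = 540500.00 / 4700.00 = 115.00 mm

x_c = 22.87 mm, y_c = 115.00 mm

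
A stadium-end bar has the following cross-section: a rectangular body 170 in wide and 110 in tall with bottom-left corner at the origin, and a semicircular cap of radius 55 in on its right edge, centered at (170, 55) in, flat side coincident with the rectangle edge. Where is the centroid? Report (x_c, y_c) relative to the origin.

rectangular body: A = 170 × 110 = 18700.00, centroid at (85.00, 55.00).
semicircular end: A = ½π·55² = 4751.66, centroid at (193.34, 55.00).
ΣA = 23451.66 in², ΣAx_c = 2508198.68 in³, ΣAy_c = 1289841.24 in³.
x_c = 2508198.68/23451.66 = 106.95 in; y_c = 1289841.24/23451.66 = 55.00 in.

x_c = 106.95 in, y_c = 55.00 in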